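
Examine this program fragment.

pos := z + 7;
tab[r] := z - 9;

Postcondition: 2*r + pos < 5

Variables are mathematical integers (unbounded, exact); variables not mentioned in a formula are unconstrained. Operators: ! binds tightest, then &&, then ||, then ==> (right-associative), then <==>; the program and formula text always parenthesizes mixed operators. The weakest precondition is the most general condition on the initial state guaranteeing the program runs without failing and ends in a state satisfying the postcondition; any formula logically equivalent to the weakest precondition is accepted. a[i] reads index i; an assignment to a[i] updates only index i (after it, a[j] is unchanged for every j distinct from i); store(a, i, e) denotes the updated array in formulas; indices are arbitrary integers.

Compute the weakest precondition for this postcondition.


Working backward. After the program, the postcondition 2*r + pos < 5 must hold; in canonical form it is pos + 2*r < 5.
Before tab[r] := z - 9: pos + 2*r < 5
Before pos := z + 7: 2*r + z < -2
Answer: WP = 2*r + z < -2


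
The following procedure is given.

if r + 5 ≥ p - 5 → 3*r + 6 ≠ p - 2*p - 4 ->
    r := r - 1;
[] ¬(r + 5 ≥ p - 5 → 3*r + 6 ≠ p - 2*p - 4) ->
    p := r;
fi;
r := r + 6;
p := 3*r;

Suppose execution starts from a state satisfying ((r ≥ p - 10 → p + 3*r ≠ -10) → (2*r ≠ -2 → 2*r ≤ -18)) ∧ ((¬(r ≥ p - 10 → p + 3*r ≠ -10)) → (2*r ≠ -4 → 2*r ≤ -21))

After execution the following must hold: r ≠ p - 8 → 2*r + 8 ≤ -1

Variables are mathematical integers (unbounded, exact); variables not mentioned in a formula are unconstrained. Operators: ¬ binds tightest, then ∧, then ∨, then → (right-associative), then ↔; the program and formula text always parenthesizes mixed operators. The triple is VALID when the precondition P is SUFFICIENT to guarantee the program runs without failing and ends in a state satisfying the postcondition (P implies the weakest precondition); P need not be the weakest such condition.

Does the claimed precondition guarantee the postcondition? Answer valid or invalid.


Working backward. After the program, the postcondition r ≠ p - 8 → 2*r + 8 ≤ -1 must hold; in canonical form it is r ≠ p - 8 → 2*r ≤ -9.
Before p := 3*r: 2*r ≠ 8 → 2*r ≤ -9
Before r := r + 6: 2*r ≠ -4 → 2*r ≤ -21
Then branch requires 2*r ≠ -2 → 2*r ≤ -19; else branch requires 2*r ≠ -4 → 2*r ≤ -21.
Before the if: ((r ≥ p - 10 → p + 3*r ≠ -10) → (2*r ≠ -2 → 2*r ≤ -19)) ∧ ((¬(r ≥ p - 10 → p + 3*r ≠ -10)) → (2*r ≠ -4 → 2*r ≤ -21))
The weakest precondition is ((r ≥ p - 10 → p + 3*r ≠ -10) → (2*r ≠ -2 → 2*r ≤ -19)) ∧ ((¬(r ≥ p - 10 → p + 3*r ≠ -10)) → (2*r ≠ -4 → 2*r ≤ -21)).
Check whether ((r ≥ p - 10 → p + 3*r ≠ -10) → (2*r ≠ -2 → 2*r ≤ -18)) ∧ ((¬(r ≥ p - 10 → p + 3*r ≠ -10)) → (2*r ≠ -4 → 2*r ≤ -21)) implies it.
Countermodel: at the initial state p = 2, r = -9, the precondition holds but the weakest precondition fails.
Answer: invalid


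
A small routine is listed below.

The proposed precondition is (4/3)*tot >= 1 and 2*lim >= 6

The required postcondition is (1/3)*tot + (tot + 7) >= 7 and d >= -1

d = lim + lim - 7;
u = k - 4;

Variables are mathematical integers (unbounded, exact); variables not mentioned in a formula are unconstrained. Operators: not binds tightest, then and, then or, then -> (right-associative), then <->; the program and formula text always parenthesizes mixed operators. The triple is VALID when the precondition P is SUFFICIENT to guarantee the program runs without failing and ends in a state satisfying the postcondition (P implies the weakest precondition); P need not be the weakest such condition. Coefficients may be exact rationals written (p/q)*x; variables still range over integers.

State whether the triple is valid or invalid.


Working backward. After the program, the postcondition (1/3)*tot + (tot + 7) >= 7 and d >= -1 must hold; in canonical form it is (4/3)*tot >= 0 and d >= -1.
Before u := k - 4: (4/3)*tot >= 0 and d >= -1
Before d := lim + lim - 7: (4/3)*tot >= 0 and 2*lim >= 6
The weakest precondition is (4/3)*tot >= 0 and 2*lim >= 6.
Check whether (4/3)*tot >= 1 and 2*lim >= 6 implies it.
Every state satisfying the precondition satisfies the weakest precondition: the implication holds.
Answer: valid


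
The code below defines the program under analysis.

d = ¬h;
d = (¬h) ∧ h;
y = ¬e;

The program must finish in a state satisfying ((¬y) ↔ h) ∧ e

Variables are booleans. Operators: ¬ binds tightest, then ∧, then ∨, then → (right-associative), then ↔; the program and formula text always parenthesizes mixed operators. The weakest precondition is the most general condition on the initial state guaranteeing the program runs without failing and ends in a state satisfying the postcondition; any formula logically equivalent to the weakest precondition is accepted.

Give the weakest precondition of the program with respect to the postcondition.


Working backward. After the program, ((¬y) ↔ h) ∧ e must hold.
Before y := ¬e: (e ↔ h) ∧ e
Before d := (¬h) ∧ h: (e ↔ h) ∧ e
Before d := ¬h: (e ↔ h) ∧ e
Answer: WP = (e ↔ h) ∧ e


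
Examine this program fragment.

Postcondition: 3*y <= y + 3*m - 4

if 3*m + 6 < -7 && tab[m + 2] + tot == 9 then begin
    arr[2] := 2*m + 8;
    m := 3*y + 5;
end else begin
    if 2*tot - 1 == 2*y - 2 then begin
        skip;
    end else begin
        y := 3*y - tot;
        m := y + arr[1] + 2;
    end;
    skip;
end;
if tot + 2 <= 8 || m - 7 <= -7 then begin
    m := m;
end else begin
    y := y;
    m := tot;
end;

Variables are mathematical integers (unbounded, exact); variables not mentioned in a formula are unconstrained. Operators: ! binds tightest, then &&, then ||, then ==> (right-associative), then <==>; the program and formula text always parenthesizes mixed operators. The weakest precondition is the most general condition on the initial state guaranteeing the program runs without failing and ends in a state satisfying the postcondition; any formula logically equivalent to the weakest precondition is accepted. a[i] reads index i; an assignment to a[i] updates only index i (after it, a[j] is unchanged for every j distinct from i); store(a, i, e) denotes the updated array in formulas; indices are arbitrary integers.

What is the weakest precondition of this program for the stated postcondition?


Working backward. After the program, the postcondition 3*y <= y + 3*m - 4 must hold; in canonical form it is 2*y <= 3*m - 4.
Then branch requires 2*y <= 3*m - 4; else branch requires 2*y <= 3*tot - 4.
Before the if: ((tot <= 6 || m <= 0) ==> 2*y <= 3*m - 4) && ((!(tot <= 6 || m <= 0)) ==> 2*y <= 3*tot - 4)
Then branch requires ((tot <= 6 || 3*y <= -5) ==> 7*y >= -11) && ((!(tot <= 6 || 3*y <= -5)) ==> 2*y <= 3*tot - 4); else branch requires (2*tot == 2*y - 1 ==> (((tot <= 6 || m <= 0) ==> 2*y <= 3*m - 4) && ((!(tot <= 6 || m <= 0)) ==> 2*y <= 3*tot - 4))) && ((!(2*tot == 2*y - 1)) ==> (((tot <= 6 || arr[1] + 3*y <= tot - 2) ==> tot <= 3*arr[1] + 3*y + 2) && ((!(tot <= 6 || arr[1] + 3*y <= tot - 2)) ==> 6*y <= 5*tot - 4))).
Before the if: ((3*m < -13 && tab[m + 2] + tot == 9) ==> (((tot <= 6 || 3*y <= -5) ==> 7*y >= -11) && ((!(tot <= 6 || 3*y <= -5)) ==> 2*y <= 3*tot - 4))) && ((!(3*m < -13 && tab[m + 2] + tot == 9)) ==> ((2*tot == 2*y - 1 ==> (((tot <= 6 || m <= 0) ==> 2*y <= 3*m - 4) && ((!(tot <= 6 || m <= 0)) ==> 2*y <= 3*tot - 4))) && ((!(2*tot == 2*y - 1)) ==> (((tot <= 6 || arr[1] + 3*y <= tot - 2) ==> tot <= 3*arr[1] + 3*y + 2) && ((!(tot <= 6 || arr[1] + 3*y <= tot - 2)) ==> 6*y <= 5*tot - 4)))))
Answer: WP = ((3*m < -13 && tab[m + 2] + tot == 9) ==> (((tot <= 6 || 3*y <= -5) ==> 7*y >= -11) && ((!(tot <= 6 || 3*y <= -5)) ==> 2*y <= 3*tot - 4))) && ((!(3*m < -13 && tab[m + 2] + tot == 9)) ==> ((2*tot == 2*y - 1 ==> (((tot <= 6 || m <= 0) ==> 2*y <= 3*m - 4) && ((!(tot <= 6 || m <= 0)) ==> 2*y <= 3*tot - 4))) && ((!(2*tot == 2*y - 1)) ==> (((tot <= 6 || arr[1] + 3*y <= tot - 2) ==> tot <= 3*arr[1] + 3*y + 2) && ((!(tot <= 6 || arr[1] + 3*y <= tot - 2)) ==> 6*y <= 5*tot - 4)))))


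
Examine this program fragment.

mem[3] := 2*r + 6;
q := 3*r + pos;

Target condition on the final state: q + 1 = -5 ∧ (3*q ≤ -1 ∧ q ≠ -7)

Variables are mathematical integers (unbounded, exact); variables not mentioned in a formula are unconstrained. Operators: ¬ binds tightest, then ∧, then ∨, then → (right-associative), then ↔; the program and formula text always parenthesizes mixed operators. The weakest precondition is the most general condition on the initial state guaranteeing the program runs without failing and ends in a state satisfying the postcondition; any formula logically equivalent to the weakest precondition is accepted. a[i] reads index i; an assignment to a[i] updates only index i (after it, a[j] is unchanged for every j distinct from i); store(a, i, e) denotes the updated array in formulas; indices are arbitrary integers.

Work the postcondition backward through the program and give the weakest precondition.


Working backward. After the program, the postcondition q + 1 = -5 ∧ (3*q ≤ -1 ∧ q ≠ -7) must hold; in canonical form it is q = -6 ∧ 3*q ≤ -1 ∧ q ≠ -7.
Before q := 3*r + pos: pos + 3*r = -6 ∧ 3*pos + 9*r ≤ -1 ∧ pos + 3*r ≠ -7
Before mem[3] := 2*r + 6: pos + 3*r = -6 ∧ 3*pos + 9*r ≤ -1 ∧ pos + 3*r ≠ -7
Answer: WP = pos + 3*r = -6 ∧ 3*pos + 9*r ≤ -1 ∧ pos + 3*r ≠ -7


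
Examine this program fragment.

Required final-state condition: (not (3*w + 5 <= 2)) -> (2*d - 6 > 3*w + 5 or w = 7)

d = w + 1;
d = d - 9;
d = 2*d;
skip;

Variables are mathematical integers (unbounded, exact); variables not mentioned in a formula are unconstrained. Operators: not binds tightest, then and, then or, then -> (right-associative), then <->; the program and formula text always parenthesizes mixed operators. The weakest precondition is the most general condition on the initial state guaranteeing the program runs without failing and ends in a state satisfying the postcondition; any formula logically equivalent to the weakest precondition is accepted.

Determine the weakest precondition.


Working backward. After the program, the postcondition (not (3*w + 5 <= 2)) -> (2*d - 6 > 3*w + 5 or w = 7) must hold; in canonical form it is (not (3*w <= -3)) -> (2*d > 3*w + 11 or w = 7).
Before skip: (not (3*w <= -3)) -> (2*d > 3*w + 11 or w = 7)
Before d := 2*d: (not (3*w <= -3)) -> (4*d > 3*w + 11 or w = 7)
Before d := d - 9: (not (3*w <= -3)) -> (4*d > 3*w + 47 or w = 7)
Before d := w + 1: (not (3*w <= -3)) -> (w > 43 or w = 7)
Answer: WP = (not (3*w <= -3)) -> (w > 43 or w = 7)


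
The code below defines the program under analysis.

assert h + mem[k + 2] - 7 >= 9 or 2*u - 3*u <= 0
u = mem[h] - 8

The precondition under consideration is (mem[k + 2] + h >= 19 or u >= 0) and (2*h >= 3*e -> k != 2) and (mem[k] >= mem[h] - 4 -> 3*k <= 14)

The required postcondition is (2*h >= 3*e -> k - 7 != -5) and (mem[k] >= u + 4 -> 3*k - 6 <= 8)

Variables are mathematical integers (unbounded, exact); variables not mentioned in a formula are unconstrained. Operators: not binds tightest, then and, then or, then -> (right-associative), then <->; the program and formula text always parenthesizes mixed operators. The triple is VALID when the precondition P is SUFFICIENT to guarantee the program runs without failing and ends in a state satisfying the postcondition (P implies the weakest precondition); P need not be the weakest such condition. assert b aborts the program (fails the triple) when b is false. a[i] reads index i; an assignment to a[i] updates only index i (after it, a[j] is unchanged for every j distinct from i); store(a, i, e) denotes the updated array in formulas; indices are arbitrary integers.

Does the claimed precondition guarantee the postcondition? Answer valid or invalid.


Working backward. After the program, the postcondition (2*h >= 3*e -> k - 7 != -5) and (mem[k] >= u + 4 -> 3*k - 6 <= 8) must hold; in canonical form it is (2*h >= 3*e -> k != 2) and (mem[k] >= u + 4 -> 3*k <= 14).
Before u := mem[h] - 8: (2*h >= 3*e -> k != 2) and (mem[k] >= mem[h] - 4 -> 3*k <= 14)
Before assert h + mem[k + 2] - 7 >= 9 or 2*u - 3*u <= 0: (mem[k + 2] + h >= 16 or u >= 0) and (2*h >= 3*e -> k != 2) and (mem[k] >= mem[h] - 4 -> 3*k <= 14)
The weakest precondition is (mem[k + 2] + h >= 16 or u >= 0) and (2*h >= 3*e -> k != 2) and (mem[k] >= mem[h] - 4 -> 3*k <= 14).
Check whether (mem[k + 2] + h >= 19 or u >= 0) and (2*h >= 3*e -> k != 2) and (mem[k] >= mem[h] - 4 -> 3*k <= 14) implies it.
Every state satisfying the precondition satisfies the weakest precondition: the implication holds.
Answer: valid


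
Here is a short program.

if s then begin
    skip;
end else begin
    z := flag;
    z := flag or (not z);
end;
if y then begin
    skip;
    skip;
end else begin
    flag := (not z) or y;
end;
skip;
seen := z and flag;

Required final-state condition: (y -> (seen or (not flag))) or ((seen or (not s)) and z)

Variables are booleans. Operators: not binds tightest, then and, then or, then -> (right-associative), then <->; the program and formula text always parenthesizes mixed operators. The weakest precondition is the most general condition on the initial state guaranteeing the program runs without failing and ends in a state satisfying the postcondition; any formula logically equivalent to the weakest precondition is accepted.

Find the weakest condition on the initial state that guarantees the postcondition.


Working backward. After the program, (y -> (seen or (not flag))) or ((seen or (not s)) and z) must hold.
Before seen := z and flag: (y -> ((z and flag) or (not flag))) or (((z and flag) or (not s)) and z)
Before skip: (y -> ((z and flag) or (not flag))) or (((z and flag) or (not s)) and z)
Then branch requires (y -> ((z and flag) or (not flag))) or (((z and flag) or (not s)) and z); else branch requires (y -> ((z and ((not z) or y)) or (not ((not z) or y)))) or (((z and ((not z) or y)) or (not s)) and z).
Before the if: (y -> ((y -> ((z and flag) or (not flag))) or (((z and flag) or (not s)) and z))) and ((not y) -> ((y -> ((z and ((not z) or y)) or (not ((not z) or y)))) or (((z and ((not z) or y)) or (not s)) and z)))
Then branch requires (y -> ((y -> ((z and flag) or (not flag))) or (((z and flag) or (not s)) and z))) and ((not y) -> ((y -> ((z and ((not z) or y)) or (not ((not z) or y)))) or (((z and ((not z) or y)) or (not s)) and z))); else branch requires true.
Before the if: s -> ((y -> ((y -> ((z and flag) or (not flag))) or (((z and flag) or (not s)) and z))) and ((not y) -> ((y -> ((z and ((not z) or y)) or (not ((not z) or y)))) or (((z and ((not z) or y)) or (not s)) and z))))
Answer: WP = s -> ((y -> ((y -> ((z and flag) or (not flag))) or (((z and flag) or (not s)) and z))) and ((not y) -> ((y -> ((z and ((not z) or y)) or (not ((not z) or y)))) or (((z and ((not z) or y)) or (not s)) and z))))


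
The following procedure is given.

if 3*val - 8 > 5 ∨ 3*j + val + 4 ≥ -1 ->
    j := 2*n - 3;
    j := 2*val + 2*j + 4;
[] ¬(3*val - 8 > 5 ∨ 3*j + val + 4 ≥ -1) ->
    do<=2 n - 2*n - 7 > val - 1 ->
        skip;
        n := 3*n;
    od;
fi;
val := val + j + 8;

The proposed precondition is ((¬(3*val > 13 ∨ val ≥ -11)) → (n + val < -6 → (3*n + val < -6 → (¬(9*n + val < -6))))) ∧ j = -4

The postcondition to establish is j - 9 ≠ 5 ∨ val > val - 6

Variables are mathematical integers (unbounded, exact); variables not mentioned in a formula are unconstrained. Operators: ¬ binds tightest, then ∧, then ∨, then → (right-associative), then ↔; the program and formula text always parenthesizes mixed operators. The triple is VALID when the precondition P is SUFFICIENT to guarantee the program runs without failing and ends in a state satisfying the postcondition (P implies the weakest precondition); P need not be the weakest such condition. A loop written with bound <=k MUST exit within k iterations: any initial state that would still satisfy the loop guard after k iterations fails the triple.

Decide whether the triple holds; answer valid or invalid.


Working backward. After the program, the postcondition j - 9 ≠ 5 ∨ val > val - 6 must hold; in canonical form it is true.
Before val := val + j + 8: true
Then branch requires true; else branch requires n + val < -6 → (3*n + val < -6 → (¬(9*n + val < -6))).
Before the if: (¬(3*val > 13 ∨ 3*j + val ≥ -5)) → (n + val < -6 → (3*n + val < -6 → (¬(9*n + val < -6))))
The weakest precondition is (¬(3*val > 13 ∨ 3*j + val ≥ -5)) → (n + val < -6 → (3*n + val < -6 → (¬(9*n + val < -6)))).
Check whether ((¬(3*val > 13 ∨ val ≥ -11)) → (n + val < -6 → (3*n + val < -6 → (¬(9*n + val < -6))))) ∧ j = -4 implies it.
Countermodel: at the initial state j = -4, n = 0, val = -7, the precondition holds but the weakest precondition fails.
Answer: invalid


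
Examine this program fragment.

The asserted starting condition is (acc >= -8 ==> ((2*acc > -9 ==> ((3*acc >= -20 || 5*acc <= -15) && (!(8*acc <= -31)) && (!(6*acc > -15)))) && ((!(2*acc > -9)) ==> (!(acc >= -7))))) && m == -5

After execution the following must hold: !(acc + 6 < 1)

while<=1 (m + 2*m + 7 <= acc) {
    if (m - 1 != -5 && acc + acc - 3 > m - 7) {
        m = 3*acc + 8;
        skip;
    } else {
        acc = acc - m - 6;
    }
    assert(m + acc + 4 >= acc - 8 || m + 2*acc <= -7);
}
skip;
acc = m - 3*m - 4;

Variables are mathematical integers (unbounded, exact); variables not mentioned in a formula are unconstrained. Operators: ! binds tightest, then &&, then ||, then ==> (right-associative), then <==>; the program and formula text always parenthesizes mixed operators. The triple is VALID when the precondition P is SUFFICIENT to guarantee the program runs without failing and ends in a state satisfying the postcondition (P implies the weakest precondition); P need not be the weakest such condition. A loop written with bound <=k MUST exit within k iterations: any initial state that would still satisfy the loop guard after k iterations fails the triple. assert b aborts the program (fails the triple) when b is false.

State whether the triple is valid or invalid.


Working backward. After the program, the postcondition !(acc + 6 < 1) must hold; in canonical form it is !(acc < -5).
Before acc := m - 3*m - 4: !(2*m > 1)
Before skip: !(2*m > 1)
Before the loop (bound <=1), unroll the exhaustion recursion (WP_0 = exit-now case; WP_j = one more guarded iteration, up to j = 1):
  WP_0: (!(3*m <= acc - 7)) && (!(2*m > 1))
  WP_1: (3*m <= acc - 7 ==> (((m != -4 && 2*acc > m - 4) ==> ((3*acc >= -20 || 5*acc <= -15) && (!(8*acc <= -31)) && (!(6*acc > -15)))) && ((!(m != -4 && 2*acc > m - 4)) ==> ((m >= -12 || 2*acc <= m + 5) && (!(4*m <= acc - 13)) && (!(2*m > 1)))))) && ((!(3*m <= acc - 7)) ==> (!(2*m > 1)))
So before the loop: (3*m <= acc - 7 ==> (((m != -4 && 2*acc > m - 4) ==> ((3*acc >= -20 || 5*acc <= -15) && (!(8*acc <= -31)) && (!(6*acc > -15)))) && ((!(m != -4 && 2*acc > m - 4)) ==> ((m >= -12 || 2*acc <= m + 5) && (!(4*m <= acc - 13)) && (!(2*m > 1)))))) && ((!(3*m <= acc - 7)) ==> (!(2*m > 1)))
The weakest precondition is (3*m <= acc - 7 ==> (((m != -4 && 2*acc > m - 4) ==> ((3*acc >= -20 || 5*acc <= -15) && (!(8*acc <= -31)) && (!(6*acc > -15)))) && ((!(m != -4 && 2*acc > m - 4)) ==> ((m >= -12 || 2*acc <= m + 5) && (!(4*m <= acc - 13)) && (!(2*m > 1)))))) && ((!(3*m <= acc - 7)) ==> (!(2*m > 1))).
Check whether (acc >= -8 ==> ((2*acc > -9 ==> ((3*acc >= -20 || 5*acc <= -15) && (!(8*acc <= -31)) && (!(6*acc > -15)))) && ((!(2*acc > -9)) ==> (!(acc >= -7))))) && m == -5 implies it.
Every state satisfying the precondition satisfies the weakest precondition: the implication holds.
Answer: valid


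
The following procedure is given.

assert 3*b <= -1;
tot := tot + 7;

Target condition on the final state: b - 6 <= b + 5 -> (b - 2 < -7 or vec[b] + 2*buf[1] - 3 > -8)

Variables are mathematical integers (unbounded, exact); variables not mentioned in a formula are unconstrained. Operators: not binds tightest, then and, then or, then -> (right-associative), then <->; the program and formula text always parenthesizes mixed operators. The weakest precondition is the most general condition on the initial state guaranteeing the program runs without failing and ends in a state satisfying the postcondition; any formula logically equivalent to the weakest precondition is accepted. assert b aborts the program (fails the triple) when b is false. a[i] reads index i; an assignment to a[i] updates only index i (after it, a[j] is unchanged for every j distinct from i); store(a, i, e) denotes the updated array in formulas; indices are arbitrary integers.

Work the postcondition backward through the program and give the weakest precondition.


Working backward. After the program, the postcondition b - 6 <= b + 5 -> (b - 2 < -7 or vec[b] + 2*buf[1] - 3 > -8) must hold; in canonical form it is b < -5 or 2*buf[1] + vec[b] > -5.
Before tot := tot + 7: b < -5 or 2*buf[1] + vec[b] > -5
Before assert 3*b <= -1: 3*b <= -1 and (b < -5 or 2*buf[1] + vec[b] > -5)
Answer: WP = 3*b <= -1 and (b < -5 or 2*buf[1] + vec[b] > -5)


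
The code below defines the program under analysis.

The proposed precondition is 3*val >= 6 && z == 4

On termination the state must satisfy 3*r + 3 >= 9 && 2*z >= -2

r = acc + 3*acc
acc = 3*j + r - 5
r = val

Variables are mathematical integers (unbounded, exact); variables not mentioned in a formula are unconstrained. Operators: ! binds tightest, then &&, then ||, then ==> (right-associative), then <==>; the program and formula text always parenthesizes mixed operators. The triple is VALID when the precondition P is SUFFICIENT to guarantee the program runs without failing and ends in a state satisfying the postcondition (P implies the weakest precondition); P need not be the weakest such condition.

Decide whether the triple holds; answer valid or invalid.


Working backward. After the program, the postcondition 3*r + 3 >= 9 && 2*z >= -2 must hold; in canonical form it is 3*r >= 6 && 2*z >= -2.
Before r := val: 3*val >= 6 && 2*z >= -2
Before acc := 3*j + r - 5: 3*val >= 6 && 2*z >= -2
Before r := acc + 3*acc: 3*val >= 6 && 2*z >= -2
The weakest precondition is 3*val >= 6 && 2*z >= -2.
Check whether 3*val >= 6 && z == 4 implies it.
Every state satisfying the precondition satisfies the weakest precondition: the implication holds.
Answer: valid


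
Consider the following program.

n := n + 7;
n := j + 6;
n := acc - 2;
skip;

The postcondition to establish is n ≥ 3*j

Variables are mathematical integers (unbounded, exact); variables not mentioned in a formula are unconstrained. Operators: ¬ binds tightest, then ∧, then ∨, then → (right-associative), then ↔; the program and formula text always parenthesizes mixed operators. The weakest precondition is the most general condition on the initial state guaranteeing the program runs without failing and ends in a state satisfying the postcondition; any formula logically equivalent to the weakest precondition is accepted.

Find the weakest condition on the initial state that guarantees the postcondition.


Working backward. After the program, n ≥ 3*j must hold.
Before skip: n ≥ 3*j
Before n := acc - 2: acc ≥ 3*j + 2
Before n := j + 6: acc ≥ 3*j + 2
Before n := n + 7: acc ≥ 3*j + 2
Answer: WP = acc ≥ 3*j + 2


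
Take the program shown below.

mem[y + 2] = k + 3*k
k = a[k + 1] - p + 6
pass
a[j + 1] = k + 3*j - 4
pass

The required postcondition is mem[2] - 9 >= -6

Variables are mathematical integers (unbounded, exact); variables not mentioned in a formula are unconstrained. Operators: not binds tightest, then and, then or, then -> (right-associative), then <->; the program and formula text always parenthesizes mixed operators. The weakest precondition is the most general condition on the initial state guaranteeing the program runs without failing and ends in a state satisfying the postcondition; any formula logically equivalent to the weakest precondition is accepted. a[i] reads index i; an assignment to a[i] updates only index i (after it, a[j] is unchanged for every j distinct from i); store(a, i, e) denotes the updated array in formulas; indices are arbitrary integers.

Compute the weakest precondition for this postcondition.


Working backward. After the program, the postcondition mem[2] - 9 >= -6 must hold; in canonical form it is mem[2] >= 3.
Before skip: mem[2] >= 3
Before a[j + 1] := k + 3*j - 4: mem[2] >= 3
Before skip: mem[2] >= 3
Before k := a[k + 1] - p + 6: mem[2] >= 3
Before mem[y + 2] := k + 3*k: store(mem, y + 2, 4*k)[2] >= 3
Answer: WP = store(mem, y + 2, 4*k)[2] >= 3


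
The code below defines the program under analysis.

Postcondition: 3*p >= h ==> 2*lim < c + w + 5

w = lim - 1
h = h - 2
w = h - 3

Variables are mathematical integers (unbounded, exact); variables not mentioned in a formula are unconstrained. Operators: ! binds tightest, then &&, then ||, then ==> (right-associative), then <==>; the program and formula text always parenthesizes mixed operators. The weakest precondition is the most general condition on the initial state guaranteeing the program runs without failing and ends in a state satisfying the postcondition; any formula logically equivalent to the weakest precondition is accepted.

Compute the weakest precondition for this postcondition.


Working backward. After the program, 3*p >= h ==> 2*lim < c + w + 5 must hold.
Before w := h - 3: 3*p >= h ==> 2*lim < c + h + 2
Before h := h - 2: 3*p >= h - 2 ==> 2*lim < c + h
Before w := lim - 1: 3*p >= h - 2 ==> 2*lim < c + h
Answer: WP = 3*p >= h - 2 ==> 2*lim < c + h


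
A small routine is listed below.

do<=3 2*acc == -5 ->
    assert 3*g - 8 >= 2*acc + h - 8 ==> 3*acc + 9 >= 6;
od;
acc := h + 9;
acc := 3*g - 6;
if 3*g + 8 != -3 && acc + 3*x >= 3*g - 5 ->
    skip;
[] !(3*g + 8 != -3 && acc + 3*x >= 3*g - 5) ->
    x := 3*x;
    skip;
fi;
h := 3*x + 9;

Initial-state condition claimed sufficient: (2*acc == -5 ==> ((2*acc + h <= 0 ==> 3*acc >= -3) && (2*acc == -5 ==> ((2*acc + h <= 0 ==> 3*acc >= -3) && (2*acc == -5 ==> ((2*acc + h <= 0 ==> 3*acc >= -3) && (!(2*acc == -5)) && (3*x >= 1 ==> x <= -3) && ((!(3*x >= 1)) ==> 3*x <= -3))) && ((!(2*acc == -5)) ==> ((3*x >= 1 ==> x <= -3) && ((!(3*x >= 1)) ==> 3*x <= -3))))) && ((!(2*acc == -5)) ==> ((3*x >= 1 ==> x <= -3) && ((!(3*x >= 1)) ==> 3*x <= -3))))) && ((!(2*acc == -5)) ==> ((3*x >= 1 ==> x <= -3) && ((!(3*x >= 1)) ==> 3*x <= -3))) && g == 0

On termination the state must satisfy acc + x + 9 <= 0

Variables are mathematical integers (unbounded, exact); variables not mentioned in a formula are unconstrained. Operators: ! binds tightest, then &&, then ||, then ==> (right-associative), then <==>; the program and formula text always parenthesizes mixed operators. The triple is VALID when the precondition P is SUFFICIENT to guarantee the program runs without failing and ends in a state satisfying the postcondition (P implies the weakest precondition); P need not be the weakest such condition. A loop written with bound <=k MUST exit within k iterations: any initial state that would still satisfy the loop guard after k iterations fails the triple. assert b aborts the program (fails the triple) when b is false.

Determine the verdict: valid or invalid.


Working backward. After the program, the postcondition acc + x + 9 <= 0 must hold; in canonical form it is acc + x <= -9.
Before h := 3*x + 9: acc + x <= -9
Then branch requires acc + x <= -9; else branch requires acc + 3*x <= -9.
Before the if: ((3*g != -11 && acc + 3*x >= 3*g - 5) ==> acc + x <= -9) && ((!(3*g != -11 && acc + 3*x >= 3*g - 5)) ==> acc + 3*x <= -9)
Before acc := 3*g - 6: ((3*g != -11 && 3*x >= 1) ==> 3*g + x <= -3) && ((!(3*g != -11 && 3*x >= 1)) ==> 3*g + 3*x <= -3)
Before acc := h + 9: ((3*g != -11 && 3*x >= 1) ==> 3*g + x <= -3) && ((!(3*g != -11 && 3*x >= 1)) ==> 3*g + 3*x <= -3)
Before the loop (bound <=3), unroll the exhaustion recursion (WP_0 = exit-now case; WP_j = one more guarded iteration, up to j = 3):
  WP_0: (!(2*acc == -5)) && ((3*g != -11 && 3*x >= 1) ==> 3*g + x <= -3) && ((!(3*g != -11 && 3*x >= 1)) ==> 3*g + 3*x <= -3)
  WP_1: (2*acc == -5 ==> ((3*g >= 2*acc + h ==> 3*acc >= -3) && (!(2*acc == -5)) && ((3*g != -11 && 3*x >= 1) ==> 3*g + x <= -3) && ((!(3*g != -11 && 3*x >= 1)) ==> 3*g + 3*x <= -3))) && ((!(2*acc == -5)) ==> (((3*g != -11 && 3*x >= 1) ==> 3*g + x <= -3) && ((!(3*g != -11 && 3*x >= 1)) ==> 3*g + 3*x <= -3)))
  WP_2: (2*acc == -5 ==> ((3*g >= 2*acc + h ==> 3*acc >= -3) && (2*acc == -5 ==> ((3*g >= 2*acc + h ==> 3*acc >= -3) && (!(2*acc == -5)) && ((3*g != -11 && 3*x >= 1) ==> 3*g + x <= -3) && ((!(3*g != -11 && 3*x >= 1)) ==> 3*g + 3*x <= -3))) && ((!(2*acc == -5)) ==> (((3*g != -11 && 3*x >= 1) ==> 3*g + x <= -3) && ((!(3*g != -11 && 3*x >= 1)) ==> 3*g + 3*x <= -3))))) && ((!(2*acc == -5)) ==> (((3*g != -11 && 3*x >= 1) ==> 3*g + x <= -3) && ((!(3*g != -11 && 3*x >= 1)) ==> 3*g + 3*x <= -3)))
  WP_3: (2*acc == -5 ==> ((3*g >= 2*acc + h ==> 3*acc >= -3) && (2*acc == -5 ==> ((3*g >= 2*acc + h ==> 3*acc >= -3) && (2*acc == -5 ==> ((3*g >= 2*acc + h ==> 3*acc >= -3) && (!(2*acc == -5)) && ((3*g != -11 && 3*x >= 1) ==> 3*g + x <= -3) && ((!(3*g != -11 && 3*x >= 1)) ==> 3*g + 3*x <= -3))) && ((!(2*acc == -5)) ==> (((3*g != -11 && 3*x >= 1) ==> 3*g + x <= -3) && ((!(3*g != -11 && 3*x >= 1)) ==> 3*g + 3*x <= -3))))) && ((!(2*acc == -5)) ==> (((3*g != -11 && 3*x >= 1) ==> 3*g + x <= -3) && ((!(3*g != -11 && 3*x >= 1)) ==> 3*g + 3*x <= -3))))) && ((!(2*acc == -5)) ==> (((3*g != -11 && 3*x >= 1) ==> 3*g + x <= -3) && ((!(3*g != -11 && 3*x >= 1)) ==> 3*g + 3*x <= -3)))
So before the loop: (2*acc == -5 ==> ((3*g >= 2*acc + h ==> 3*acc >= -3) && (2*acc == -5 ==> ((3*g >= 2*acc + h ==> 3*acc >= -3) && (2*acc == -5 ==> ((3*g >= 2*acc + h ==> 3*acc >= -3) && (!(2*acc == -5)) && ((3*g != -11 && 3*x >= 1) ==> 3*g + x <= -3) && ((!(3*g != -11 && 3*x >= 1)) ==> 3*g + 3*x <= -3))) && ((!(2*acc == -5)) ==> (((3*g != -11 && 3*x >= 1) ==> 3*g + x <= -3) && ((!(3*g != -11 && 3*x >= 1)) ==> 3*g + 3*x <= -3))))) && ((!(2*acc == -5)) ==> (((3*g != -11 && 3*x >= 1) ==> 3*g + x <= -3) && ((!(3*g != -11 && 3*x >= 1)) ==> 3*g + 3*x <= -3))))) && ((!(2*acc == -5)) ==> (((3*g != -11 && 3*x >= 1) ==> 3*g + x <= -3) && ((!(3*g != -11 && 3*x >= 1)) ==> 3*g + 3*x <= -3)))
The weakest precondition is (2*acc == -5 ==> ((3*g >= 2*acc + h ==> 3*acc >= -3) && (2*acc == -5 ==> ((3*g >= 2*acc + h ==> 3*acc >= -3) && (2*acc == -5 ==> ((3*g >= 2*acc + h ==> 3*acc >= -3) && (!(2*acc == -5)) && ((3*g != -11 && 3*x >= 1) ==> 3*g + x <= -3) && ((!(3*g != -11 && 3*x >= 1)) ==> 3*g + 3*x <= -3))) && ((!(2*acc == -5)) ==> (((3*g != -11 && 3*x >= 1) ==> 3*g + x <= -3) && ((!(3*g != -11 && 3*x >= 1)) ==> 3*g + 3*x <= -3))))) && ((!(2*acc == -5)) ==> (((3*g != -11 && 3*x >= 1) ==> 3*g + x <= -3) && ((!(3*g != -11 && 3*x >= 1)) ==> 3*g + 3*x <= -3))))) && ((!(2*acc == -5)) ==> (((3*g != -11 && 3*x >= 1) ==> 3*g + x <= -3) && ((!(3*g != -11 && 3*x >= 1)) ==> 3*g + 3*x <= -3))).
Check whether (2*acc == -5 ==> ((2*acc + h <= 0 ==> 3*acc >= -3) && (2*acc == -5 ==> ((2*acc + h <= 0 ==> 3*acc >= -3) && (2*acc == -5 ==> ((2*acc + h <= 0 ==> 3*acc >= -3) && (!(2*acc == -5)) && (3*x >= 1 ==> x <= -3) && ((!(3*x >= 1)) ==> 3*x <= -3))) && ((!(2*acc == -5)) ==> ((3*x >= 1 ==> x <= -3) && ((!(3*x >= 1)) ==> 3*x <= -3))))) && ((!(2*acc == -5)) ==> ((3*x >= 1 ==> x <= -3) && ((!(3*x >= 1)) ==> 3*x <= -3))))) && ((!(2*acc == -5)) ==> ((3*x >= 1 ==> x <= -3) && ((!(3*x >= 1)) ==> 3*x <= -3))) && g == 0 implies it.
Every state satisfying the precondition satisfies the weakest precondition: the implication holds.
Answer: valid


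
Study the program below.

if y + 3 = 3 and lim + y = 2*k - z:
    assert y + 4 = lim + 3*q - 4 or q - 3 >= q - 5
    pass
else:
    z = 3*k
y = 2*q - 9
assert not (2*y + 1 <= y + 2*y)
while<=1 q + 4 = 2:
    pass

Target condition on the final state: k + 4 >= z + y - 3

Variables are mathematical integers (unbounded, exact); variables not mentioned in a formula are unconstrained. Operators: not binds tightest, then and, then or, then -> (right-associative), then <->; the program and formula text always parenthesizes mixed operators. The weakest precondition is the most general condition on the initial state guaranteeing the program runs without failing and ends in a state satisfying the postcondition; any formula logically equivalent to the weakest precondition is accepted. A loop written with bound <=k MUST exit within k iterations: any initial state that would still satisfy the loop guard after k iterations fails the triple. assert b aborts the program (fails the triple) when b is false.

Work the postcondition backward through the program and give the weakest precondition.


Working backward. After the program, the postcondition k + 4 >= z + y - 3 must hold; in canonical form it is k >= y + z - 7.
Before the loop (bound <=1), unroll the exhaustion recursion (WP_0 = exit-now case; WP_j = one more guarded iteration, up to j = 1):
  WP_0: (not (q = -2)) and k >= y + z - 7
  WP_1: (q = -2 -> ((not (q = -2)) and k >= y + z - 7)) and ((not (q = -2)) -> k >= y + z - 7)
So before the loop: (q = -2 -> ((not (q = -2)) and k >= y + z - 7)) and ((not (q = -2)) -> k >= y + z - 7)
Before assert not (2*y + 1 <= y + 2*y): (not (y >= 1)) and (q = -2 -> ((not (q = -2)) and k >= y + z - 7)) and ((not (q = -2)) -> k >= y + z - 7)
Before y := 2*q - 9: (not (2*q >= 10)) and (q = -2 -> ((not (q = -2)) and k >= 2*q + z - 16)) and ((not (q = -2)) -> k >= 2*q + z - 16)
Then branch requires (not (2*q >= 10)) and (q = -2 -> ((not (q = -2)) and k >= 2*q + z - 16)) and ((not (q = -2)) -> k >= 2*q + z - 16); else branch requires (not (2*q >= 10)) and (q = -2 -> ((not (q = -2)) and 2*k + 2*q <= 16)) and ((not (q = -2)) -> 2*k + 2*q <= 16).
Before the if: ((y = 0 and lim + y + z = 2*k) -> ((not (2*q >= 10)) and (q = -2 -> ((not (q = -2)) and k >= 2*q + z - 16)) and ((not (q = -2)) -> k >= 2*q + z - 16))) and ((not (y = 0 and lim + y + z = 2*k)) -> ((not (2*q >= 10)) and (q = -2 -> ((not (q = -2)) and 2*k + 2*q <= 16)) and ((not (q = -2)) -> 2*k + 2*q <= 16)))
Answer: WP = ((y = 0 and lim + y + z = 2*k) -> ((not (2*q >= 10)) and (q = -2 -> ((not (q = -2)) and k >= 2*q + z - 16)) and ((not (q = -2)) -> k >= 2*q + z - 16))) and ((not (y = 0 and lim + y + z = 2*k)) -> ((not (2*q >= 10)) and (q = -2 -> ((not (q = -2)) and 2*k + 2*q <= 16)) and ((not (q = -2)) -> 2*k + 2*q <= 16)))


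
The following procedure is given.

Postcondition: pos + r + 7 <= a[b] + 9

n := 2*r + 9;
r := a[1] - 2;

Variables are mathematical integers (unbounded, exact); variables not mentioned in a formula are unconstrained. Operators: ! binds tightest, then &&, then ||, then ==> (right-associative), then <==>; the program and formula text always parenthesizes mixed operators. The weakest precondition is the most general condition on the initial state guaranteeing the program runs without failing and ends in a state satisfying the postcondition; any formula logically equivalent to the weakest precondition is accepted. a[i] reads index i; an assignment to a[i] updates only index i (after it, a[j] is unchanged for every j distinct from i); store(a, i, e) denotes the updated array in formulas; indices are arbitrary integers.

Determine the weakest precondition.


Working backward. After the program, the postcondition pos + r + 7 <= a[b] + 9 must hold; in canonical form it is pos + r <= a[b] + 2.
Before r := a[1] - 2: a[1] + pos <= a[b] + 4
Before n := 2*r + 9: a[1] + pos <= a[b] + 4
Answer: WP = a[1] + pos <= a[b] + 4


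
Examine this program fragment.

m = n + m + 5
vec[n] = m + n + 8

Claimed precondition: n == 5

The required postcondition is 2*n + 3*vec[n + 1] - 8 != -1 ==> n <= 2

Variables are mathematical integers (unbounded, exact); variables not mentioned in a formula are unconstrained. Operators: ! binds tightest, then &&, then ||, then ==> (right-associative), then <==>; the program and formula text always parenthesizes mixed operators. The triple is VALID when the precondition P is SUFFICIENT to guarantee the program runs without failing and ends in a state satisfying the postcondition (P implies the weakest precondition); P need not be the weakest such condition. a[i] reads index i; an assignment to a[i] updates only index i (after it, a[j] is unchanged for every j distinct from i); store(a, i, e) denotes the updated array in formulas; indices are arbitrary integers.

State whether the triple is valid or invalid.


Working backward. After the program, the postcondition 2*n + 3*vec[n + 1] - 8 != -1 ==> n <= 2 must hold; in canonical form it is 3*vec[n + 1] + 2*n != 7 ==> n <= 2.
Before vec[n] := m + n + 8: 3*store(vec, n, m + n + 8)[n + 1] + 2*n != 7 ==> n <= 2
Before m := n + m + 5: 3*store(vec, n, m + 2*n + 13)[n + 1] + 2*n != 7 ==> n <= 2
The weakest precondition is 3*store(vec, n, m + 2*n + 13)[n + 1] + 2*n != 7 ==> n <= 2.
Check whether n == 5 implies it.
Countermodel: at the initial state m = 0, n = 5, vec = {[5] = 0, [6] = 0, elsewhere 0}, the precondition holds but the weakest precondition fails.
Answer: invalid


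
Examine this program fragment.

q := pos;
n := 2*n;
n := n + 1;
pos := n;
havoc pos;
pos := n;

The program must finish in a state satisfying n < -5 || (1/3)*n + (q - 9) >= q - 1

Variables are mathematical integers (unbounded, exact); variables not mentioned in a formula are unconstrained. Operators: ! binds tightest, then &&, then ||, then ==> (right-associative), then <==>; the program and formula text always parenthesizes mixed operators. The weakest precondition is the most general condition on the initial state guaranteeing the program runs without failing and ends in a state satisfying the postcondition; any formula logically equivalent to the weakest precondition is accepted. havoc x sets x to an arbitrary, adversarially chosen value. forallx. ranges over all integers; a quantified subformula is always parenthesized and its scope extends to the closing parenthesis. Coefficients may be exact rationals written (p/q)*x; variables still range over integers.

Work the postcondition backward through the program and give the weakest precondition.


Working backward. After the program, the postcondition n < -5 || (1/3)*n + (q - 9) >= q - 1 must hold; in canonical form it is n < -5 || (1/3)*n >= 8.
Before pos := n: n < -5 || (1/3)*n >= 8
Before havoc pos: n < -5 || (1/3)*n >= 8
Before pos := n: n < -5 || (1/3)*n >= 8
Before n := n + 1: n < -6 || (1/3)*n >= 23/3
Before n := 2*n: 2*n < -6 || (2/3)*n >= 23/3
Before q := pos: 2*n < -6 || (2/3)*n >= 23/3
Answer: WP = 2*n < -6 || (2/3)*n >= 23/3


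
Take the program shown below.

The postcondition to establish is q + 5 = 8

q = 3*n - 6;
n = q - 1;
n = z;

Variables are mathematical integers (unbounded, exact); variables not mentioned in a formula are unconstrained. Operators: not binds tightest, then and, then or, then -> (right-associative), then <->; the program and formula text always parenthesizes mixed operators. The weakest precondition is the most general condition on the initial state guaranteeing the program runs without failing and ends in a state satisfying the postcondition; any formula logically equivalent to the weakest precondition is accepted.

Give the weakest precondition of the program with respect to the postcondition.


Working backward. After the program, the postcondition q + 5 = 8 must hold; in canonical form it is q = 3.
Before n := z: q = 3
Before n := q - 1: q = 3
Before q := 3*n - 6: 3*n = 9
Answer: WP = 3*n = 9


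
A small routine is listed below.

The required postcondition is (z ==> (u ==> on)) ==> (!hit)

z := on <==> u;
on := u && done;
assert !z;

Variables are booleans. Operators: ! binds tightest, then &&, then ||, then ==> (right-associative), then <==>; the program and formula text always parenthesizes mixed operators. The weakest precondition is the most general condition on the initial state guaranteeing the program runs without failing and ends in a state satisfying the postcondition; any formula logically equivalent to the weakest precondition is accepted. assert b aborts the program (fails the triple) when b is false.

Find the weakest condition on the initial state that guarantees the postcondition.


Working backward. After the program, (z ==> (u ==> on)) ==> (!hit) must hold.
Before assert !z: (!z) && ((z ==> (u ==> on)) ==> (!hit))
Before on := u && done: (!z) && ((z ==> (u ==> (u && done))) ==> (!hit))
Before z := on <==> u: (!(on <==> u)) && (((on <==> u) ==> (u ==> (u && done))) ==> (!hit))
Answer: WP = (!(on <==> u)) && (((on <==> u) ==> (u ==> (u && done))) ==> (!hit))
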